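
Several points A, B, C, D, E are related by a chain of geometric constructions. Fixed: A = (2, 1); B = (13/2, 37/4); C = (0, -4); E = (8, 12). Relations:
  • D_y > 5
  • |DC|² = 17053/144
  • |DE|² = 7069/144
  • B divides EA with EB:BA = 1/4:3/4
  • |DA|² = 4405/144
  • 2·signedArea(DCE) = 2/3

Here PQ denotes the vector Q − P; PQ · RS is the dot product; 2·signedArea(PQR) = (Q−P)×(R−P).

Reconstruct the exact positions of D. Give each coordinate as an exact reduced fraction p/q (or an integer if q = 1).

D = (29/6, 23/4)

1. D_x = 29/6  [line -16·x + 8·y + 94/3 = 0 ∩ |DA|² = 4405/144]
2. D_y = 23/4  [line -16·x + 8·y + 94/3 = 0 ∩ |DA|² = 4405/144]
   → D = (29/6, 23/4)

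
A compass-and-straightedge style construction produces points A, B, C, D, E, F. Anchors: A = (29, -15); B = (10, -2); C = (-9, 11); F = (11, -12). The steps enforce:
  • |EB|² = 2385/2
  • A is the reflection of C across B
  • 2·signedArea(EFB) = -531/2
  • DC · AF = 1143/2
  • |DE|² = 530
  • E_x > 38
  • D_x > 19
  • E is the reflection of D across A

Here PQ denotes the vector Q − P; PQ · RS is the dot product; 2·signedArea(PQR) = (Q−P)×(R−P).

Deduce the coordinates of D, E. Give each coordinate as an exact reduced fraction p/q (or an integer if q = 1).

D = (39/2, -17/2)
E = (77/2, -43/2)

1. E_x = 77/2  [line -10·x + -1·y + 727/2 = 0 ∩ |EB|² = 2385/2]
2. E_y = -43/2  [line -10·x + -1·y + 727/2 = 0 ∩ |EB|² = 2385/2]
   → E = (77/2, -43/2)
3. D_x = 39/2  [DC · AF = 1143/2 ∩ E is the reflection of D across A]
4. D_y = -17/2  [DC · AF = 1143/2 ∩ E is the reflection of D across A]
   → D = (39/2, -17/2)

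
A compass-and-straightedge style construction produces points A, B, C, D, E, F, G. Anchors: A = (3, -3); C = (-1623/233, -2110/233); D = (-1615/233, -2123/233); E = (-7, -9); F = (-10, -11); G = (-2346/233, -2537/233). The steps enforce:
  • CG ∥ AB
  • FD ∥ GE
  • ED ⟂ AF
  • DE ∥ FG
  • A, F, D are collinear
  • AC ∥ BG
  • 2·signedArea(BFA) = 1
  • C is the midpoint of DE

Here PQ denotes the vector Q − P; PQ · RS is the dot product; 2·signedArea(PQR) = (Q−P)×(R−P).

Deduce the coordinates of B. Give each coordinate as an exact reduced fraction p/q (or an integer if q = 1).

1. B_x = -24/233  [AC ∥ BG ∩ CG ∥ AB]
2. B_y = -1126/233  [AC ∥ BG ∩ CG ∥ AB]
   → B = (-24/233, -1126/233)

B = (-24/233, -1126/233)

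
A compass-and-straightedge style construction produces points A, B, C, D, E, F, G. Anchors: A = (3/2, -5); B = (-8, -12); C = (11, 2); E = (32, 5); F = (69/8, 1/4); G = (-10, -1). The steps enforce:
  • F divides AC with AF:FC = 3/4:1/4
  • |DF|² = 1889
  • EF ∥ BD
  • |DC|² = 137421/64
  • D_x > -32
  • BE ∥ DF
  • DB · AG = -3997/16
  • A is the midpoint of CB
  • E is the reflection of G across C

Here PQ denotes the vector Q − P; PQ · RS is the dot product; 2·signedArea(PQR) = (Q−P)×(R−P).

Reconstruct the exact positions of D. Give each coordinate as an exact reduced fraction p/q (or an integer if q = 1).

1. D_x = -251/8  [BE ∥ DF ∩ EF ∥ BD]
2. D_y = -67/4  [BE ∥ DF ∩ EF ∥ BD]
   → D = (-251/8, -67/4)

D = (-251/8, -67/4)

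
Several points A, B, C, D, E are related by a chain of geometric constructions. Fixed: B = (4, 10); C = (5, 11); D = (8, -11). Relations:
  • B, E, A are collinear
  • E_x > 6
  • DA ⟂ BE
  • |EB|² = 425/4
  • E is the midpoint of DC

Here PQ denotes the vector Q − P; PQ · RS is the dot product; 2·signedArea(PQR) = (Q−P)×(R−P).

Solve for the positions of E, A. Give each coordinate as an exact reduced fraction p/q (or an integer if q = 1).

A = (156/17, -182/17)
E = (13/2, 0)

1. E_x = 13/2  [E is the midpoint of DC]
2. E_y = 0  [E is the midpoint of DC]
   → E = (13/2, 0)
3. A_x = 156/17  [B, E, A are collinear ∩ DA ⟂ BE]
4. A_y = -182/17  [B, E, A are collinear ∩ DA ⟂ BE]
   → A = (156/17, -182/17)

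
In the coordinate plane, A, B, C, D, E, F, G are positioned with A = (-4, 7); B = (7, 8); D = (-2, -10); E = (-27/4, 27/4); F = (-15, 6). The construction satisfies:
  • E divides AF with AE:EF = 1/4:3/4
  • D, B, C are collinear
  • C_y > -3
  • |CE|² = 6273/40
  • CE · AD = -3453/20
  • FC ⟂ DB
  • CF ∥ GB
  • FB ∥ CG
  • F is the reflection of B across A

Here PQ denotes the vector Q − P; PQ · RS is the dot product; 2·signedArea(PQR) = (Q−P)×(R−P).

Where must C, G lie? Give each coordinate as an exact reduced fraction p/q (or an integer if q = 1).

1. C_x = 9/5  [D, B, C are collinear ∩ FC ⟂ DB]
2. C_y = -12/5  [D, B, C are collinear ∩ FC ⟂ DB]
   → C = (9/5, -12/5)
3. G_x = 119/5  [CF ∥ GB ∩ FB ∥ CG]
4. G_y = -2/5  [CF ∥ GB ∩ FB ∥ CG]
   → G = (119/5, -2/5)

C = (9/5, -12/5)
G = (119/5, -2/5)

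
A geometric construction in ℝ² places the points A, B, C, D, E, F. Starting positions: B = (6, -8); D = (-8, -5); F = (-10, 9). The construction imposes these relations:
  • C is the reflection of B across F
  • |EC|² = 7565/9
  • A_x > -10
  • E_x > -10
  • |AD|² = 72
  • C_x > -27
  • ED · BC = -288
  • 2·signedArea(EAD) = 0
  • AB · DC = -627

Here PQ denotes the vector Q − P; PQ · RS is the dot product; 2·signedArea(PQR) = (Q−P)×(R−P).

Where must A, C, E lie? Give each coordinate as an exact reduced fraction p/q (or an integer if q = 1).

1. C_x = -26  [C is the reflection of B across F]
2. C_y = 26  [C is the reflection of B across F]
   → C = (-26, 26)
3. A_x = -46/5  [line 18·x + -31·y + 271 = 0 ∩ |AD|² = 72]
4. A_y = 17/5  [line 18·x + -31·y + 271 = 0 ∩ |AD|² = 72]
   → A = (-46/5, 17/5)
5. E_x = -136/15  [2·signedArea(EAD) = 0 ∩ ED · BC = -288]
6. E_y = 37/15  [2·signedArea(EAD) = 0 ∩ ED · BC = -288]
   → E = (-136/15, 37/15)

A = (-46/5, 17/5)
C = (-26, 26)
E = (-136/15, 37/15)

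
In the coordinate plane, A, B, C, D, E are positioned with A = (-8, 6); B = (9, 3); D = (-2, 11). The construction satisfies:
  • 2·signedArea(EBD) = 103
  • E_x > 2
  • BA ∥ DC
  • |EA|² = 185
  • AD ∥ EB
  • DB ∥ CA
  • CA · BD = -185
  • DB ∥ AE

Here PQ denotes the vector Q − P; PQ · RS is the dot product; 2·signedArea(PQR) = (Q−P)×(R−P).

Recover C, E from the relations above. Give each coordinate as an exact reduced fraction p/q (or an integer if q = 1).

C = (-19, 14)
E = (3, -2)

1. C_x = -19  [DB ∥ CA ∩ BA ∥ DC]
2. C_y = 14  [DB ∥ CA ∩ BA ∥ DC]
   → C = (-19, 14)
3. E_x = 3  [AD ∥ EB ∩ DB ∥ AE]
4. E_y = -2  [AD ∥ EB ∩ DB ∥ AE]
   → E = (3, -2)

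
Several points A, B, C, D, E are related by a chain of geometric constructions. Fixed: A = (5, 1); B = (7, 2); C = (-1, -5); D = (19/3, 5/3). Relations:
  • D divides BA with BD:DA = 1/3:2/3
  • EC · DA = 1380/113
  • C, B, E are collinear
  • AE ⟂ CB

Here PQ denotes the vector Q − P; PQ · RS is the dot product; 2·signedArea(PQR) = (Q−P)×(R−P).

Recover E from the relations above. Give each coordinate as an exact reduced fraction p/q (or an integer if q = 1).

1. E_x = 607/113  [C, B, E are collinear ∩ AE ⟂ CB]
2. E_y = 65/113  [C, B, E are collinear ∩ AE ⟂ CB]
   → E = (607/113, 65/113)

E = (607/113, 65/113)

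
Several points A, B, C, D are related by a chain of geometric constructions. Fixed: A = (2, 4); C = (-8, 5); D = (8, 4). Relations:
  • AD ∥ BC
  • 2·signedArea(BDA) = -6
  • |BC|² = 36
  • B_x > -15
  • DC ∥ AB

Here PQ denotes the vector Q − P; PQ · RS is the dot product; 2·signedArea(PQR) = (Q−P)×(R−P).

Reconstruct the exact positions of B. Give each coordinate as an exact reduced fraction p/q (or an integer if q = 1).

1. B_x = -14  [AD ∥ BC ∩ DC ∥ AB]
2. B_y = 5  [AD ∥ BC ∩ DC ∥ AB]
   → B = (-14, 5)

B = (-14, 5)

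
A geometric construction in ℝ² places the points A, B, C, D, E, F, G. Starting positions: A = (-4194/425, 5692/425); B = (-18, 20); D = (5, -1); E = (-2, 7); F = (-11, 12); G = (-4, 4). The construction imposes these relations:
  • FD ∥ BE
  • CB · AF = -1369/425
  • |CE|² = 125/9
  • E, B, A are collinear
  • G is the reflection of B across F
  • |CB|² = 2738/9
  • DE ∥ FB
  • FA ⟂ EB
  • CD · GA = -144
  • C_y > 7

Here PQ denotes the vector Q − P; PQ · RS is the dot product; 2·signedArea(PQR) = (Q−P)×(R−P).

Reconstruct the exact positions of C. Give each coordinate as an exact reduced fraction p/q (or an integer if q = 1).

1. C_x = -17/3  [CB · AF = -1369/425 ∩ CD · GA = -144]
2. C_y = 23/3  [CB · AF = -1369/425 ∩ CD · GA = -144]
   → C = (-17/3, 23/3)

C = (-17/3, 23/3)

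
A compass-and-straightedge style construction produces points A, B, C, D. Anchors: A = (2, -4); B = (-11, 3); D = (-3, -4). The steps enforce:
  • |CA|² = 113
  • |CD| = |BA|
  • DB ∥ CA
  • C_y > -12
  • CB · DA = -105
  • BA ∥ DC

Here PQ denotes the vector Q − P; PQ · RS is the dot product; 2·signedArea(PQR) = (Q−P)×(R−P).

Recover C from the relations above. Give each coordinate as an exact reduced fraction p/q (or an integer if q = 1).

C = (10, -11)

1. C_x = 10  [DB ∥ CA ∩ BA ∥ DC]
2. C_y = -11  [DB ∥ CA ∩ BA ∥ DC]
   → C = (10, -11)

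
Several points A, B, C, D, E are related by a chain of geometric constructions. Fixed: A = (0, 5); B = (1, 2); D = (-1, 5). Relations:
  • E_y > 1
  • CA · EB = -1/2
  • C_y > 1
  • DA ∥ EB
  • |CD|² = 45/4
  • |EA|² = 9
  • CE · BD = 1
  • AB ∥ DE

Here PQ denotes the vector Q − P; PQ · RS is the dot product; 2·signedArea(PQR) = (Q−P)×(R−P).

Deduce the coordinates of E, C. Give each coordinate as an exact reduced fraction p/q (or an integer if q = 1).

C = (1/2, 2)
E = (0, 2)

1. E_x = 0  [DA ∥ EB ∩ AB ∥ DE]
2. E_y = 2  [DA ∥ EB ∩ AB ∥ DE]
   → E = (0, 2)
3. C_x = 1/2  [CA · EB = -1/2 ∩ CE · BD = 1]
4. C_y = 2  [CA · EB = -1/2 ∩ CE · BD = 1]
   → C = (1/2, 2)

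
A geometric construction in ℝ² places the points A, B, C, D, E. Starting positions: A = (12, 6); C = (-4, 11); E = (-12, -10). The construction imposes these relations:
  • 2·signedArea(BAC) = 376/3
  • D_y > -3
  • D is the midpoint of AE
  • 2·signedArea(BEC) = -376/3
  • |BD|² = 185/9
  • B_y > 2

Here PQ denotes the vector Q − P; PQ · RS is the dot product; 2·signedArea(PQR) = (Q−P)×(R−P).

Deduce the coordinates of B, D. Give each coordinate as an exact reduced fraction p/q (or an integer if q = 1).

B = (-4/3, 7/3)
D = (0, -2)

1. B_x = -4/3  [2·signedArea(BAC) = 376/3 ∩ 2·signedArea(BEC) = -376/3]
2. B_y = 7/3  [2·signedArea(BAC) = 376/3 ∩ 2·signedArea(BEC) = -376/3]
   → B = (-4/3, 7/3)
3. D_x = 0  [D is the midpoint of AE]
4. D_y = -2  [D is the midpoint of AE]
   → D = (0, -2)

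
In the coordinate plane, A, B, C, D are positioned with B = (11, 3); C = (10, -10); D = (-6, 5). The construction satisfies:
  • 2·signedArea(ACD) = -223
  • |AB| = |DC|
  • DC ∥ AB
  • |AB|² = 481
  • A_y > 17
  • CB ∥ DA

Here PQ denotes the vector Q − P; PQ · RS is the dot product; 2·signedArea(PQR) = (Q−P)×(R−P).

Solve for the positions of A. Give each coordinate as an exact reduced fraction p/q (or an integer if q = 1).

1. A_x = -5  [DC ∥ AB ∩ CB ∥ DA]
2. A_y = 18  [DC ∥ AB ∩ CB ∥ DA]
   → A = (-5, 18)

A = (-5, 18)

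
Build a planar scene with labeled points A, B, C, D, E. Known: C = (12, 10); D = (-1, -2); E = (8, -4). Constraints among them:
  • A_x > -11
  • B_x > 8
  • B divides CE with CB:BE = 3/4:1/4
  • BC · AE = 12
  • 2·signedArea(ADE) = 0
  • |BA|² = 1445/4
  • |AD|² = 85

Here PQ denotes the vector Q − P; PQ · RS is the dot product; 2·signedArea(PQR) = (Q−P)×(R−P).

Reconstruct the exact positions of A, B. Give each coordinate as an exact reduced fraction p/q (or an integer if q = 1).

1. B_x = 9  [B divides CE with CB:BE = 3/4:1/4]
2. B_y = -1/2  [B divides CE with CB:BE = 3/4:1/4]
   → B = (9, -1/2)
3. A_x = -10  [2·signedArea(ADE) = 0 ∩ BC · AE = 12]
4. A_y = 0  [2·signedArea(ADE) = 0 ∩ BC · AE = 12]
   → A = (-10, 0)

A = (-10, 0)
B = (9, -1/2)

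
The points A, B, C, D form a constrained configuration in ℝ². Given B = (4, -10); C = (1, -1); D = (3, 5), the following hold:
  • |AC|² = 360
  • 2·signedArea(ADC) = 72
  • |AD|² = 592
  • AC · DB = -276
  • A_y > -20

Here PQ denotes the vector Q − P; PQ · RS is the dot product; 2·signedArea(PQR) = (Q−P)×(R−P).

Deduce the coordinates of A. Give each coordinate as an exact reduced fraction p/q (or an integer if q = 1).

A = (7, -19)

1. A_x = 7  [AC · DB = -276 ∩ 2·signedArea(ADC) = 72]
2. A_y = -19  [AC · DB = -276 ∩ 2·signedArea(ADC) = 72]
   → A = (7, -19)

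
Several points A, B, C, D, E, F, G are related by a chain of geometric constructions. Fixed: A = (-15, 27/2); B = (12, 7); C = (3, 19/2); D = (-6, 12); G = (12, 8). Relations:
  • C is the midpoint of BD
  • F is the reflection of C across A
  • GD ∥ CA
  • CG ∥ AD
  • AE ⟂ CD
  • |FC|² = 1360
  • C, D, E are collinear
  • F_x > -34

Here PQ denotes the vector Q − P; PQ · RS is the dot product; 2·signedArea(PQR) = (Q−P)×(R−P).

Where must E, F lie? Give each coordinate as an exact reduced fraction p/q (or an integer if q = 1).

E = (-5145/349, 10071/698)
F = (-33, 35/2)

1. E_x = -5145/349  [C, D, E are collinear ∩ AE ⟂ CD]
2. E_y = 10071/698  [C, D, E are collinear ∩ AE ⟂ CD]
   → E = (-5145/349, 10071/698)
3. F_x = -33  [F is the reflection of C across A]
4. F_y = 35/2  [F is the reflection of C across A]
   → F = (-33, 35/2)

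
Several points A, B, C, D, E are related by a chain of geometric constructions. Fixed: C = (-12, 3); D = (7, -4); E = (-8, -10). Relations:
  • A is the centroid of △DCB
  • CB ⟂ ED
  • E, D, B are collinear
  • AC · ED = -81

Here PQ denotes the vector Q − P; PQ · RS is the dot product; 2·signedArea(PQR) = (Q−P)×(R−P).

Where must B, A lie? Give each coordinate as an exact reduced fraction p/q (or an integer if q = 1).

1. B_x = -202/29  [E, D, B are collinear ∩ CB ⟂ ED]
2. B_y = -278/29  [E, D, B are collinear ∩ CB ⟂ ED]
   → B = (-202/29, -278/29)
3. A_x = -347/87  [A is the centroid of △DCB]
4. A_y = -307/87  [A is the centroid of △DCB]
   → A = (-347/87, -307/87)

A = (-347/87, -307/87)
B = (-202/29, -278/29)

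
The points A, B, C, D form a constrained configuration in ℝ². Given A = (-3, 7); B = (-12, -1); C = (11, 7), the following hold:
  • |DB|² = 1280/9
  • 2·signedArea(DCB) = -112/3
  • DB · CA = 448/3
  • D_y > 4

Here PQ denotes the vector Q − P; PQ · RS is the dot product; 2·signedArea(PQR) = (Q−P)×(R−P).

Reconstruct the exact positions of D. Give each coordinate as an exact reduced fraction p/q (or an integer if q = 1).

1. D_x = -4/3  [2·signedArea(DCB) = -112/3 ∩ DB · CA = 448/3]
2. D_y = 13/3  [2·signedArea(DCB) = -112/3 ∩ DB · CA = 448/3]
   → D = (-4/3, 13/3)

D = (-4/3, 13/3)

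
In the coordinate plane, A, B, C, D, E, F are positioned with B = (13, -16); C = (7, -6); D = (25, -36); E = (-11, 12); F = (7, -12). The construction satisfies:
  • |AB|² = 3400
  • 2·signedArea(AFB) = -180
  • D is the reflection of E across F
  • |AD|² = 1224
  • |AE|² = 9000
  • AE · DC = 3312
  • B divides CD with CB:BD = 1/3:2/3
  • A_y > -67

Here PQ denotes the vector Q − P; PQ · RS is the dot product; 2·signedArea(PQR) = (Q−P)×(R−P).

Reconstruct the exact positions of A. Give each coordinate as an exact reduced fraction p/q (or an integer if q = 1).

A = (43, -66)

1. A_x = 43  [2·signedArea(AFB) = -180 ∩ AE · DC = 3312]
2. A_y = -66  [2·signedArea(AFB) = -180 ∩ AE · DC = 3312]
   → A = (43, -66)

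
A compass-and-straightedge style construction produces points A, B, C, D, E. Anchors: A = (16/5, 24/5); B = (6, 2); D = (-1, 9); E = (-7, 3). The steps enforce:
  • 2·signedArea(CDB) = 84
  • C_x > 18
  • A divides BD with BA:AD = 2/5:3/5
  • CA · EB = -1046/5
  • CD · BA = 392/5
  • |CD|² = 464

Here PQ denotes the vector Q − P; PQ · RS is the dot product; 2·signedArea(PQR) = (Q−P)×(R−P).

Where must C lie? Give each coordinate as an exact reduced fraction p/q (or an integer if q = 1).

C = (19, 1)

1. C_x = 19  [2·signedArea(CDB) = 84 ∩ CD · BA = 392/5]
2. C_y = 1  [2·signedArea(CDB) = 84 ∩ CD · BA = 392/5]
   → C = (19, 1)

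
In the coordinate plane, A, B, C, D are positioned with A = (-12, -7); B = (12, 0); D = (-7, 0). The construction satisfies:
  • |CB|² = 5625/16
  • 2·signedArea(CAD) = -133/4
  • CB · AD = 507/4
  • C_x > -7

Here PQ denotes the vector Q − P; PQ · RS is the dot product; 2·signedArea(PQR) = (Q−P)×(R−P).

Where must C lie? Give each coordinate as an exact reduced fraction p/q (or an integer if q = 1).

C = (-6, -21/4)

1. C_x = -6  [2·signedArea(CAD) = -133/4 ∩ CB · AD = 507/4]
2. C_y = -21/4  [2·signedArea(CAD) = -133/4 ∩ CB · AD = 507/4]
   → C = (-6, -21/4)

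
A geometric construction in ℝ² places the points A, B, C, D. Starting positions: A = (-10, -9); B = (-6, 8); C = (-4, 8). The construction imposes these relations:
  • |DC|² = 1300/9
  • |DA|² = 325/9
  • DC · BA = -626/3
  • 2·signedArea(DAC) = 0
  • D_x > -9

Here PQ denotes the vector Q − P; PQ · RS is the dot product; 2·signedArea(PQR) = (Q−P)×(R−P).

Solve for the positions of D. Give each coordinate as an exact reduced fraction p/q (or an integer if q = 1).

1. D_x = -8  [2·signedArea(DAC) = 0 ∩ DC · BA = -626/3]
2. D_y = -10/3  [2·signedArea(DAC) = 0 ∩ DC · BA = -626/3]
   → D = (-8, -10/3)

D = (-8, -10/3)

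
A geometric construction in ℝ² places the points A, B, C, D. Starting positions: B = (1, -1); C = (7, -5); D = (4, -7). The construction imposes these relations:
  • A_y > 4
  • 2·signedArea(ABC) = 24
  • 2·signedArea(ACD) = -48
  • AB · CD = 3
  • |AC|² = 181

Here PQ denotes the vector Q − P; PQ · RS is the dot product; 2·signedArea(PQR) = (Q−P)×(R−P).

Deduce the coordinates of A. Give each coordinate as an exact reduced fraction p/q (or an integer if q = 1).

1. A_x = -2  [2·signedArea(ABC) = 24 ∩ AB · CD = 3]
2. A_y = 5  [2·signedArea(ABC) = 24 ∩ AB · CD = 3]
   → A = (-2, 5)

A = (-2, 5)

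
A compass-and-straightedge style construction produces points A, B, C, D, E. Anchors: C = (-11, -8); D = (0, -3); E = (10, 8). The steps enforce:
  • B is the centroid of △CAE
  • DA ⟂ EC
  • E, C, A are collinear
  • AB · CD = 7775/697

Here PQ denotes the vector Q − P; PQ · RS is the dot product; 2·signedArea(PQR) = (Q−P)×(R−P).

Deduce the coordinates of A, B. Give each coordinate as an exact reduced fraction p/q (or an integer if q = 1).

A = (-1136/697, -600/697)
B = (-611/697, -200/697)

1. A_x = -1136/697  [E, C, A are collinear ∩ DA ⟂ EC]
2. A_y = -600/697  [E, C, A are collinear ∩ DA ⟂ EC]
   → A = (-1136/697, -600/697)
3. B_x = -611/697  [B is the centroid of △CAE]
4. B_y = -200/697  [B is the centroid of △CAE]
   → B = (-611/697, -200/697)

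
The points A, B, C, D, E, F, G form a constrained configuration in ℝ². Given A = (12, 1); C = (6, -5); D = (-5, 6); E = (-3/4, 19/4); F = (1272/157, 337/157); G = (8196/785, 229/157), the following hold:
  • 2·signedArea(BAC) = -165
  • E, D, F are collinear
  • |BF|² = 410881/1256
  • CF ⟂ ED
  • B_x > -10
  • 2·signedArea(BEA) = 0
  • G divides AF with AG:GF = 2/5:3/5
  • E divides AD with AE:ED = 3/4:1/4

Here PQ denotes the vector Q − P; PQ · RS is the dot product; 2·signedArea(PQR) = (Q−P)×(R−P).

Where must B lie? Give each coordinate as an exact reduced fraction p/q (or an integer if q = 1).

B = (-37/4, 29/4)

1. B_x = -37/4  [2·signedArea(BEA) = 0 ∩ 2·signedArea(BAC) = -165]
2. B_y = 29/4  [2·signedArea(BEA) = 0 ∩ 2·signedArea(BAC) = -165]
   → B = (-37/4, 29/4)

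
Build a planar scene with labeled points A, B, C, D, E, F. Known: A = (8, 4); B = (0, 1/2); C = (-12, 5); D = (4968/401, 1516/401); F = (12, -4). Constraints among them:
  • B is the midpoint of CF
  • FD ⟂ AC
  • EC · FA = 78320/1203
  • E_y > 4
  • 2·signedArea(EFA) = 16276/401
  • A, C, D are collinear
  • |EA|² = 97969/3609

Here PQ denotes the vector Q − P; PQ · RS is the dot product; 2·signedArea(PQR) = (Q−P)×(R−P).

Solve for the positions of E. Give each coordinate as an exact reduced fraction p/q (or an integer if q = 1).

E = (3364/1203, 5125/1203)

1. E_x = 3364/1203  [EC · FA = 78320/1203 ∩ 2·signedArea(EFA) = 16276/401]
2. E_y = 5125/1203  [EC · FA = 78320/1203 ∩ 2·signedArea(EFA) = 16276/401]
   → E = (3364/1203, 5125/1203)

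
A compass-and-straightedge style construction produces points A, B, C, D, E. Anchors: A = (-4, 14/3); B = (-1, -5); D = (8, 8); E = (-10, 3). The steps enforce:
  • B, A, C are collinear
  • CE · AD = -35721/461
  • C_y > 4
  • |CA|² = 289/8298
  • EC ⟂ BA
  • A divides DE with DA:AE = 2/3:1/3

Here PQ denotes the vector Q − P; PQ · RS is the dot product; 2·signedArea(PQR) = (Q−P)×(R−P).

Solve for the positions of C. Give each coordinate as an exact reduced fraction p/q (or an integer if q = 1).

C = (-3739/922, 4467/922)

1. C_x = -3739/922  [B, A, C are collinear ∩ EC ⟂ BA]
2. C_y = 4467/922  [B, A, C are collinear ∩ EC ⟂ BA]
   → C = (-3739/922, 4467/922)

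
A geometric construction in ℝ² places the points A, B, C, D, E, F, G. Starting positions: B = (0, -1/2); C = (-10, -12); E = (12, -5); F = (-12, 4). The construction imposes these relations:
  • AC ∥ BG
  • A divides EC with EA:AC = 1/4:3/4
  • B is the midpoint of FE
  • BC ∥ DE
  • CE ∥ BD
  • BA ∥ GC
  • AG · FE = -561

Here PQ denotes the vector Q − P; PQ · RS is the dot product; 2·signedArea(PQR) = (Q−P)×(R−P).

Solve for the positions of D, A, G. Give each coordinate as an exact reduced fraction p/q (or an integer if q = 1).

A = (13/2, -27/4)
D = (22, 13/2)
G = (-33/2, -23/4)

1. D_x = 22  [BC ∥ DE ∩ CE ∥ BD]
2. D_y = 13/2  [BC ∥ DE ∩ CE ∥ BD]
   → D = (22, 13/2)
3. A_x = 13/2  [A divides EC with EA:AC = 1/4:3/4]
4. A_y = -27/4  [A divides EC with EA:AC = 1/4:3/4]
   → A = (13/2, -27/4)
5. G_x = -33/2  [BA ∥ GC ∩ AC ∥ BG]
6. G_y = -23/4  [BA ∥ GC ∩ AC ∥ BG]
   → G = (-33/2, -23/4)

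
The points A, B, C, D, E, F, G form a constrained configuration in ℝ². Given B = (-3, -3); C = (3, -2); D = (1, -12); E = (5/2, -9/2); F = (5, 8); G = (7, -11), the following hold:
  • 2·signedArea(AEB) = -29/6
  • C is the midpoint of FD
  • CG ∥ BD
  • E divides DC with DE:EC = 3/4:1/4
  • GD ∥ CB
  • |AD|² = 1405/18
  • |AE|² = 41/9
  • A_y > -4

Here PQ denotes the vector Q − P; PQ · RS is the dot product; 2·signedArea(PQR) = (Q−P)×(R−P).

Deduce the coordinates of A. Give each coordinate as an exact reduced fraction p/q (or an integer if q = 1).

A = (5/6, -19/6)

1. A_x = 5/6  [line -3/2·x + -11/2·y + -97/6 = 0 ∩ |AD|² = 1405/18]
2. A_y = -19/6  [line -3/2·x + -11/2·y + -97/6 = 0 ∩ |AD|² = 1405/18]
   → A = (5/6, -19/6)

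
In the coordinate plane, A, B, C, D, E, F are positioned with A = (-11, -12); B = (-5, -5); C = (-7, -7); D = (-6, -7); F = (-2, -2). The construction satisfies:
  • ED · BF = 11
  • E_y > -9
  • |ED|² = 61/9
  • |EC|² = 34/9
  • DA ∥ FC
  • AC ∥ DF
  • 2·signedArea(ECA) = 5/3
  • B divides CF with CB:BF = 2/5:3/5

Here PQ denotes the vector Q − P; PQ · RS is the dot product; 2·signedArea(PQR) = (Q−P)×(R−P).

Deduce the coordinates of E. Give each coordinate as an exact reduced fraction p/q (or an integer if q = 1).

1. E_x = -8  [2·signedArea(ECA) = 5/3 ∩ ED · BF = 11]
2. E_y = -26/3  [2·signedArea(ECA) = 5/3 ∩ ED · BF = 11]
   → E = (-8, -26/3)

E = (-8, -26/3)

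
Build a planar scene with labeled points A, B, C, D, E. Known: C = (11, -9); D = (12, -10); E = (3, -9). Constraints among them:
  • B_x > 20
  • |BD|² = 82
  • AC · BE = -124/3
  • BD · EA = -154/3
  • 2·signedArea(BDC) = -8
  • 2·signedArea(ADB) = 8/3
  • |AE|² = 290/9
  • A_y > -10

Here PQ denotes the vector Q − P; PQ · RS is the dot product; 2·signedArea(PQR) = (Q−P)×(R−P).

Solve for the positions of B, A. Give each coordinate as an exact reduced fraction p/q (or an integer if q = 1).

A = (26/3, -28/3)
B = (21, -11)

1. B_x = 21  [line -1·x + -1·y + 10 = 0 ∩ |BD|² = 82]
2. B_y = -11  [line -1·x + -1·y + 10 = 0 ∩ |BD|² = 82]
   → B = (21, -11)
3. A_x = 26/3  [BD · EA = -154/3 ∩ 2·signedArea(ADB) = 8/3]
4. A_y = -28/3  [BD · EA = -154/3 ∩ 2·signedArea(ADB) = 8/3]
   → A = (26/3, -28/3)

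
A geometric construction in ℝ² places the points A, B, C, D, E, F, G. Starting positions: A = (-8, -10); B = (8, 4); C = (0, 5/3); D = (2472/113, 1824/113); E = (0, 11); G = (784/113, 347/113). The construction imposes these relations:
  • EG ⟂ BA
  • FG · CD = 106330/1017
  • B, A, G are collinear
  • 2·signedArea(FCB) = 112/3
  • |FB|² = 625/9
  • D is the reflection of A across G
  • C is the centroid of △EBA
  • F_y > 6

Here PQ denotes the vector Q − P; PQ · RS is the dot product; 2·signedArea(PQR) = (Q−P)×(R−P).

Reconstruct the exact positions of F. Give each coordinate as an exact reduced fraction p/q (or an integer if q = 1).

1. F_x = 0  [2·signedArea(FCB) = 112/3 ∩ FG · CD = 106330/1017]
2. F_y = 19/3  [2·signedArea(FCB) = 112/3 ∩ FG · CD = 106330/1017]
   → F = (0, 19/3)

F = (0, 19/3)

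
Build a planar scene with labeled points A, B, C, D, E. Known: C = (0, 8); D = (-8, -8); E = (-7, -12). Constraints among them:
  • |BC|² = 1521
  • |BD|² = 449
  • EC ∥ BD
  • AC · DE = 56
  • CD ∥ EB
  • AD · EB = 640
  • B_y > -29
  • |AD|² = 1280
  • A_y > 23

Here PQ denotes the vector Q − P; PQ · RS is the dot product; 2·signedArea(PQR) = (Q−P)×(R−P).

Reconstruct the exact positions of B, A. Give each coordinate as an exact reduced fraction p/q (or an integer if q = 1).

1. B_x = -15  [EC ∥ BD ∩ CD ∥ EB]
2. B_y = -28  [EC ∥ BD ∩ CD ∥ EB]
   → B = (-15, -28)
3. A_x = 8  [AD · EB = 640 ∩ AC · DE = 56]
4. A_y = 24  [AD · EB = 640 ∩ AC · DE = 56]
   → A = (8, 24)

A = (8, 24)
B = (-15, -28)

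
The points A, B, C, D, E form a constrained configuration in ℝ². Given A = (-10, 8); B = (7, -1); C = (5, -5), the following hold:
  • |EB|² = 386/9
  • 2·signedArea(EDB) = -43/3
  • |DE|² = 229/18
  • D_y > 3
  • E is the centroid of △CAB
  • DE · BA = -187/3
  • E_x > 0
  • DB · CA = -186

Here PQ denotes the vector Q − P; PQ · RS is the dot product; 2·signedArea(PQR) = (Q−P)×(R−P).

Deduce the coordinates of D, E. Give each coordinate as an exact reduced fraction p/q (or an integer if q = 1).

D = (-3/2, 7/2)
E = (2/3, 2/3)

1. E_x = 2/3  [E is the centroid of △CAB]
2. E_y = 2/3  [E is the centroid of △CAB]
   → E = (2/3, 2/3)
3. D_x = -3/2  [DE · BA = -187/3 ∩ 2·signedArea(EDB) = -43/3]
4. D_y = 7/2  [DE · BA = -187/3 ∩ 2·signedArea(EDB) = -43/3]
   → D = (-3/2, 7/2)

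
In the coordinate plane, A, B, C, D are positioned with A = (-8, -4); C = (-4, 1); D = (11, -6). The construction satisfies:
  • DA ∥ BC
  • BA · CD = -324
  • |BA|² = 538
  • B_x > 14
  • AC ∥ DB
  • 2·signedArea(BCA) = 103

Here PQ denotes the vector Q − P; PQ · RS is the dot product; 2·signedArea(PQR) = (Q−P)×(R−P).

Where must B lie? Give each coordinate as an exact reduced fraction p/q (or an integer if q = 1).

B = (15, -1)

1. B_x = 15  [DA ∥ BC ∩ AC ∥ DB]
2. B_y = -1  [DA ∥ BC ∩ AC ∥ DB]
   → B = (15, -1)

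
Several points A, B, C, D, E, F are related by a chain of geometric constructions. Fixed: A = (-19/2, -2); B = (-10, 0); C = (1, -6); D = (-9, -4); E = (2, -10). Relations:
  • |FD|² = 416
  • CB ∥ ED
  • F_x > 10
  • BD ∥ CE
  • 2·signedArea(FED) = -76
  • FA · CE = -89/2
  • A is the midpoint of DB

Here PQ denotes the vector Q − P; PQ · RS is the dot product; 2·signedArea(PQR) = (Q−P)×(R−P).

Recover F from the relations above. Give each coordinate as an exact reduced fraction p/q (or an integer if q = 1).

1. F_x = 11  [FA · CE = -89/2 ∩ 2·signedArea(FED) = -76]
2. F_y = -8  [FA · CE = -89/2 ∩ 2·signedArea(FED) = -76]
   → F = (11, -8)

F = (11, -8)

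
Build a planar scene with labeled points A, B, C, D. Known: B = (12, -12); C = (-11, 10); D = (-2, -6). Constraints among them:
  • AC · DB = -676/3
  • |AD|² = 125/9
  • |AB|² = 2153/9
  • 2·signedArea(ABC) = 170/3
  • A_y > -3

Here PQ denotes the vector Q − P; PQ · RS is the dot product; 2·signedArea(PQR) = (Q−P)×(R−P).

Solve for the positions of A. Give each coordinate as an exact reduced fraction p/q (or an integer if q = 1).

A = (-1/3, -8/3)

1. A_x = -1/3  [2·signedArea(ABC) = 170/3 ∩ AC · DB = -676/3]
2. A_y = -8/3  [2·signedArea(ABC) = 170/3 ∩ AC · DB = -676/3]
   → A = (-1/3, -8/3)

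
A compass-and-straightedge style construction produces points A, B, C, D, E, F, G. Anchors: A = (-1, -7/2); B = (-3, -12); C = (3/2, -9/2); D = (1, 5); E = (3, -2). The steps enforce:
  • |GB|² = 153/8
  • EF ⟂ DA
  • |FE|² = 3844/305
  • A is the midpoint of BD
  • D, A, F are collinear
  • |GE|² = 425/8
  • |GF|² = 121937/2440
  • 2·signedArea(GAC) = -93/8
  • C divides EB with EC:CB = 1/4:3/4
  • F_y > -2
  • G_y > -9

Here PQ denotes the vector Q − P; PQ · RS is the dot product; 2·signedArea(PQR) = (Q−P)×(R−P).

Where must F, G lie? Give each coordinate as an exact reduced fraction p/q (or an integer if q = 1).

1. F_x = -139/305  [D, A, F are collinear ∩ EF ⟂ DA]
2. F_y = -362/305  [D, A, F are collinear ∩ EF ⟂ DA]
   → F = (-139/305, -362/305)
3. G_x = -3/4  [line 1·x + 5/2·y + 171/8 = 0 ∩ |GE|² = 425/8]
4. G_y = -33/4  [line 1·x + 5/2·y + 171/8 = 0 ∩ |GE|² = 425/8]
   → G = (-3/4, -33/4)

F = (-139/305, -362/305)
G = (-3/4, -33/4)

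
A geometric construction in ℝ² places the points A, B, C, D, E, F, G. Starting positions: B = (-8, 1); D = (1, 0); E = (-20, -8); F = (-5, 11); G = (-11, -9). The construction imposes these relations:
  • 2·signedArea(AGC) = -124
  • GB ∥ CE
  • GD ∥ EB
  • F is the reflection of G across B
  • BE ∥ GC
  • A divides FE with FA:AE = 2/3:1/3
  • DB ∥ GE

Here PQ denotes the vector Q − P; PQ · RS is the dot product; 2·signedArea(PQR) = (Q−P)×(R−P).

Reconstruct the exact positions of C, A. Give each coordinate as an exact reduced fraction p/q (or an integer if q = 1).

A = (-15, -5/3)
C = (-23, -18)

1. C_x = -23  [GB ∥ CE ∩ BE ∥ GC]
2. C_y = -18  [GB ∥ CE ∩ BE ∥ GC]
   → C = (-23, -18)
3. A_x = -15  [A divides FE with FA:AE = 2/3:1/3]
4. A_y = -5/3  [A divides FE with FA:AE = 2/3:1/3]
   → A = (-15, -5/3)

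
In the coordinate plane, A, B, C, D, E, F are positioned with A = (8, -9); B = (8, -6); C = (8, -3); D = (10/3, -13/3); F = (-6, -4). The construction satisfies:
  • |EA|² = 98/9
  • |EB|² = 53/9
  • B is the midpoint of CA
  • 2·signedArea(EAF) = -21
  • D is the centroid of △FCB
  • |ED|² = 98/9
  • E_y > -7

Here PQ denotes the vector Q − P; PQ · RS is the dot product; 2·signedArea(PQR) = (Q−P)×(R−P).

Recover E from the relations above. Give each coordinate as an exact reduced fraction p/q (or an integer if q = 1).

1. E_x = 17/3  [line -5·x + -14·y + -65 = 0 ∩ |EB|² = 53/9]
2. E_y = -20/3  [line -5·x + -14·y + -65 = 0 ∩ |EB|² = 53/9]
   → E = (17/3, -20/3)

E = (17/3, -20/3)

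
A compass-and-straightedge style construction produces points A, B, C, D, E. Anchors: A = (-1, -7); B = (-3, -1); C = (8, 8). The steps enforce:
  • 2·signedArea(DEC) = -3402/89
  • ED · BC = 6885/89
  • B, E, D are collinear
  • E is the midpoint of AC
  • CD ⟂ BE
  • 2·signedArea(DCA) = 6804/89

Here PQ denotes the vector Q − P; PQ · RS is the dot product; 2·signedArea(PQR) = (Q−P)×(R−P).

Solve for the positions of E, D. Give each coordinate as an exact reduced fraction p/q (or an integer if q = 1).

D = (838/89, 166/89)
E = (7/2, 1/2)

1. E_x = 7/2  [E is the midpoint of AC]
2. E_y = 1/2  [E is the midpoint of AC]
   → E = (7/2, 1/2)
3. D_x = 838/89  [B, E, D are collinear ∩ CD ⟂ BE]
4. D_y = 166/89  [B, E, D are collinear ∩ CD ⟂ BE]
   → D = (838/89, 166/89)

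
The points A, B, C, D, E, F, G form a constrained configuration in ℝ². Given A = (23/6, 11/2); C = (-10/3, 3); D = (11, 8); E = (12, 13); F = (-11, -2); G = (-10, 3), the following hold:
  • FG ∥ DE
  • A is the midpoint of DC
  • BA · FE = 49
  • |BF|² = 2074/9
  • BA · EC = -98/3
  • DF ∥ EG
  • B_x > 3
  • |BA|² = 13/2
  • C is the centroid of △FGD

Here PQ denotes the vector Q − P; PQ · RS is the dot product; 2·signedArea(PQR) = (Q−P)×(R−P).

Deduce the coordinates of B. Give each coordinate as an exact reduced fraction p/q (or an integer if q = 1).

1. B_x = 10/3  [line -23·x + -15·y + 365/3 = 0 ∩ |BF|² = 2074/9]
2. B_y = 3  [line -23·x + -15·y + 365/3 = 0 ∩ |BF|² = 2074/9]
   → B = (10/3, 3)

B = (10/3, 3)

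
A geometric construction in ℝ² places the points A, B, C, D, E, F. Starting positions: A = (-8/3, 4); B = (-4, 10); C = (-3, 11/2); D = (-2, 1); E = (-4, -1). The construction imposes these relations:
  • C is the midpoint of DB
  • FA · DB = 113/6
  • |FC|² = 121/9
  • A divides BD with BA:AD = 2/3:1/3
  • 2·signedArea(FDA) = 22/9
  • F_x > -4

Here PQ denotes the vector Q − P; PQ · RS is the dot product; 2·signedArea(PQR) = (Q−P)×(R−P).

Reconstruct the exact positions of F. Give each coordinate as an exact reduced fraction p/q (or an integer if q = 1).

F = (-3, 11/6)

1. F_x = -3  [FA · DB = 113/6 ∩ 2·signedArea(FDA) = 22/9]
2. F_y = 11/6  [FA · DB = 113/6 ∩ 2·signedArea(FDA) = 22/9]
   → F = (-3, 11/6)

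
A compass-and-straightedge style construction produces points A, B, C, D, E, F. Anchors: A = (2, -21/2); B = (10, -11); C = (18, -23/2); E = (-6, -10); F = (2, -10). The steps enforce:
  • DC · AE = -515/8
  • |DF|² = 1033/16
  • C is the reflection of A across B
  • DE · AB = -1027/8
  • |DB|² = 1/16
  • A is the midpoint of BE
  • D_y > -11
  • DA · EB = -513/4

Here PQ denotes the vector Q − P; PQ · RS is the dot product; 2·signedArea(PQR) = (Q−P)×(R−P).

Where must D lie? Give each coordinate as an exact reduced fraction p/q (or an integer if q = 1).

D = (10, -43/4)

1. D_x = 10  [line -16·x + 1·y + 683/4 = 0 ∩ |DB|² = 1/16]
2. D_y = -43/4  [line -16·x + 1·y + 683/4 = 0 ∩ |DB|² = 1/16]
   → D = (10, -43/4)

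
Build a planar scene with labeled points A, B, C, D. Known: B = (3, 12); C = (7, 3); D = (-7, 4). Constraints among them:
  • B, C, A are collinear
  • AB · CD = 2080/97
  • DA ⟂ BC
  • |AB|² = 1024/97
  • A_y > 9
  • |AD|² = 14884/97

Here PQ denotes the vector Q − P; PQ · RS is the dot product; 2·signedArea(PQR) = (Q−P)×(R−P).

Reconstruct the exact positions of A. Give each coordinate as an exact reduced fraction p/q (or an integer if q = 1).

1. A_x = 419/97  [B, C, A are collinear ∩ DA ⟂ BC]
2. A_y = 876/97  [B, C, A are collinear ∩ DA ⟂ BC]
   → A = (419/97, 876/97)

A = (419/97, 876/97)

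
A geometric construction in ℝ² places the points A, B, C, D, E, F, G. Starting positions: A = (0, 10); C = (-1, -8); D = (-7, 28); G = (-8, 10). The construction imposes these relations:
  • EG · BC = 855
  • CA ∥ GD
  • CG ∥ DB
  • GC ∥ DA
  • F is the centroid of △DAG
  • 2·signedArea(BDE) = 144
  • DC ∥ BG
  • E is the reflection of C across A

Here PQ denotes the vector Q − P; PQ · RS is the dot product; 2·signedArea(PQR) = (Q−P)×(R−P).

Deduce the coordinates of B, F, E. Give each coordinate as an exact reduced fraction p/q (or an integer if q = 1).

B = (-14, 46)
E = (1, 28)
F = (-5, 16)

1. B_x = -14  [DC ∥ BG ∩ CG ∥ DB]
2. B_y = 46  [DC ∥ BG ∩ CG ∥ DB]
   → B = (-14, 46)
3. F_x = -5  [F is the centroid of △DAG]
4. F_y = 16  [F is the centroid of △DAG]
   → F = (-5, 16)
5. E_x = 1  [E is the reflection of C across A]
6. E_y = 28  [E is the reflection of C across A]
   → E = (1, 28)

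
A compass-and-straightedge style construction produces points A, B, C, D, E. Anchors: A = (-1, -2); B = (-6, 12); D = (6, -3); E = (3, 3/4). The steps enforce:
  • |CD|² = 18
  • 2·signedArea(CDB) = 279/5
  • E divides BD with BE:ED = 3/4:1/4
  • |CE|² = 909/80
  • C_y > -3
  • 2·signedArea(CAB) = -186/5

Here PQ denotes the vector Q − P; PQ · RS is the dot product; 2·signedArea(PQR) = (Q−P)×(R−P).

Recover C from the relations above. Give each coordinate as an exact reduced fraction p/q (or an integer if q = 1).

C = (9/5, -12/5)

1. C_x = 9/5  [2·signedArea(CDB) = 279/5 ∩ 2·signedArea(CAB) = -186/5]
2. C_y = -12/5  [2·signedArea(CDB) = 279/5 ∩ 2·signedArea(CAB) = -186/5]
   → C = (9/5, -12/5)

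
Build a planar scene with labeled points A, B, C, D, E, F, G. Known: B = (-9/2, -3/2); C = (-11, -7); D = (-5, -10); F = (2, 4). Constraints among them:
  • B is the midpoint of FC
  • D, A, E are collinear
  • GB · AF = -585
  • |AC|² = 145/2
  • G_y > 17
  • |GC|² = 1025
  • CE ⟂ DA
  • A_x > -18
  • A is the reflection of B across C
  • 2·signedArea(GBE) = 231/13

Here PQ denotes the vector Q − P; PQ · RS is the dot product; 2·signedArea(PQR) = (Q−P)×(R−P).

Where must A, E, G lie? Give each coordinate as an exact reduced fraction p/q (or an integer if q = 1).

1. A_x = -35/2  [A is the reflection of B across C]
2. A_y = -25/2  [A is the reflection of B across C]
   → A = (-35/2, -25/2)
3. E_x = -265/26  [D, A, E are collinear ∩ CE ⟂ DA]
4. E_y = -287/26  [D, A, E are collinear ∩ CE ⟂ DA]
   → E = (-265/26, -287/26)
5. G_x = 9  [2·signedArea(GBE) = 231/13 ∩ GB · AF = -585]
6. G_y = 18  [2·signedArea(GBE) = 231/13 ∩ GB · AF = -585]
   → G = (9, 18)

A = (-35/2, -25/2)
E = (-265/26, -287/26)
G = (9, 18)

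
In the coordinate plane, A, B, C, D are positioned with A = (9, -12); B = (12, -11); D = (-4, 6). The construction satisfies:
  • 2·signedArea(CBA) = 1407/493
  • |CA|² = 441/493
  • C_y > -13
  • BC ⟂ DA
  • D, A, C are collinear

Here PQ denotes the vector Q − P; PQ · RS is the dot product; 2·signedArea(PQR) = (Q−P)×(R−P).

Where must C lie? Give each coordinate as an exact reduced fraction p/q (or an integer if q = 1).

C = (4710/493, -6294/493)

1. C_x = 4710/493  [D, A, C are collinear ∩ BC ⟂ DA]
2. C_y = -6294/493  [D, A, C are collinear ∩ BC ⟂ DA]
   → C = (4710/493, -6294/493)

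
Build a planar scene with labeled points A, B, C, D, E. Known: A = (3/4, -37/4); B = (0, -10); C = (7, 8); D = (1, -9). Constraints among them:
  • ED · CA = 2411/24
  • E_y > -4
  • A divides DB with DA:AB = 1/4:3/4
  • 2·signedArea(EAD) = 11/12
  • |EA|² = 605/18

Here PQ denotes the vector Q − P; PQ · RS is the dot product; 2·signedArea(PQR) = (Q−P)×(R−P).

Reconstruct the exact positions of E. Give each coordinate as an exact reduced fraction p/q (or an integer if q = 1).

E = (31/12, -15/4)

1. E_x = 31/12  [ED · CA = 2411/24 ∩ 2·signedArea(EAD) = 11/12]
2. E_y = -15/4  [ED · CA = 2411/24 ∩ 2·signedArea(EAD) = 11/12]
   → E = (31/12, -15/4)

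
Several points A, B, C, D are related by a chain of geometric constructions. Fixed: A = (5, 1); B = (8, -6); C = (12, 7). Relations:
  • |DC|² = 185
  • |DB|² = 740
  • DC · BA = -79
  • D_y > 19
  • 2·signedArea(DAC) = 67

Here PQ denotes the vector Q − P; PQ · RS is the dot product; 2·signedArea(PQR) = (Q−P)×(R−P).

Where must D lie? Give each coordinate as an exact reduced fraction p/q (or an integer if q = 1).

D = (16, 20)

1. D_x = 16  [DC · BA = -79 ∩ 2·signedArea(DAC) = 67]
2. D_y = 20  [DC · BA = -79 ∩ 2·signedArea(DAC) = 67]
   → D = (16, 20)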